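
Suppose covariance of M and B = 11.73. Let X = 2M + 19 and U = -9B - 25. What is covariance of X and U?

covariance of X and U = -211.14

covariance of X and U = a·c·covariance of M and B = 2·(-9)·11.73 = -211.14. Additive constants drop out.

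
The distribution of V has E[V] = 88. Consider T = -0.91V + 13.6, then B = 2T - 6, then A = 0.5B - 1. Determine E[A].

E[T] = (-0.91)·88 + 13.6 = -66.48.
E[B] = 2·(-66.48) + (-6) = -138.96.
E[A] = 0.5·(-138.96) + (-1) = -70.48.

E[A] = -70.48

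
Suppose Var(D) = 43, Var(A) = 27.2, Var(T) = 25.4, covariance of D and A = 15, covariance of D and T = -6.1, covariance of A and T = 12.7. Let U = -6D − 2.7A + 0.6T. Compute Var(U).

Var(U) = a²·Var(D) + b²·Var(A) + c²·Var(T) + 2ab·covariance of D and A + 2ac·covariance of D and T + 2bc·covariance of A and T, with a = -6, b = -2.7, c = 0.6.
= 1548 + 198.288 + 9.144 + 486 + 43.92 + (-41.148)
= 2244.204.

Var(U) = 2244.204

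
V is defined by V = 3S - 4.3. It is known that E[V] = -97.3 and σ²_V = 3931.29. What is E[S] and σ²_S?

E[S] = -31, σ²_S = 436.81

From V = 3S - 4.3: E[V] = a·E[S] + b, so E[S] = (E[V] − b)/a = (-97.3 − (-4.3))/3 = -31.
σ²_V = a²·σ²_S, so σ²_S = 3931.29/3² = 436.81.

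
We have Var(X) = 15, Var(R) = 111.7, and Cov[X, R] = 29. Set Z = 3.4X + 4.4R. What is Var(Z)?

Var(Z) = a²·Var(X) + b²·Var(R) + 2ab·Cov[X, R] with a = 3.4, b = 4.4.
= 3.4²·15 + 4.4²·111.7 + 2·3.4·4.4·29
= 173.4 + 2162.512 + 867.68 = 3203.592.

Var(Z) = 3203.592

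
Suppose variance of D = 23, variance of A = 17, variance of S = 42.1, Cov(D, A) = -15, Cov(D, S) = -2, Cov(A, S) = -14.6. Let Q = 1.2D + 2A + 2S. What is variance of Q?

variance of Q = 71.12

variance of Q = a²·variance of D + b²·variance of A + c²·variance of S + 2ab·Cov(D, A) + 2ac·Cov(D, S) + 2bc·Cov(A, S), with a = 1.2, b = 2, c = 2.
= 33.12 + 68 + 168.4 + (-72) + (-9.6) + (-116.8)
= 71.12.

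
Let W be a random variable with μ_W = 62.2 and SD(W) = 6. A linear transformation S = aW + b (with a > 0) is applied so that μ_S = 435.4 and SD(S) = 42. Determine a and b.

SD(S) = a·SD(W) (a > 0), so a = 42/6 = 7.
μ_S = a·μ_W + b, so b = 435.4 − 7·62.2 = 0.

a = 7, b = 0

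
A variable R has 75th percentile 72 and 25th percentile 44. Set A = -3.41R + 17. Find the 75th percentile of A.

75th percentile of A = -133.04

Since a = -3.41 < 0 the transformation is decreasing, reversing order: the 75th percentile of A corresponds to the 25th percentile of R.
So P_{75}(A) = a·P_{25}(R) + b = (-3.41)·44 + 17 = -133.04.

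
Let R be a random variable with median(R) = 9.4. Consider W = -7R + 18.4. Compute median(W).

A linear map preserves order up to sign, so median(W) = a·median(R) + b = (-7)·9.4 + 18.4 = -47.4.

median(W) = -47.4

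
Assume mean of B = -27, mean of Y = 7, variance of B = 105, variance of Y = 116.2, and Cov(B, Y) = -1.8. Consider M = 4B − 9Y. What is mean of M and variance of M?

mean of M = 4·mean of B + (-9)·mean of Y = 4·(-27) + (-9)·7 = -171.
variance of M = a²·variance of B + b²·variance of Y + 2ab·Cov(B, Y) with a = 4, b = -9.
= 4²·105 + (-9)²·116.2 + 2·4·(-9)·(-1.8)
= 1680 + 9412.2 + 129.6 = 11221.8.

mean of M = -171, variance of M = 11221.8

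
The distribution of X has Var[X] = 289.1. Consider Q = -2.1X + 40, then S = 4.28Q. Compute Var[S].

Var[S] = 23354.6960304

Var[Q] = (-2.1)²·289.1 = 1274.931.
Var[S] = 4.28²·1274.931 = 23354.6960304.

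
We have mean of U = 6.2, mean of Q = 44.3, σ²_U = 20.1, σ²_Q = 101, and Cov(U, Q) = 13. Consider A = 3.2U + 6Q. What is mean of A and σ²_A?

mean of A = 285.64, σ²_A = 4341.024

mean of A = 3.2·mean of U + 6·mean of Q = 3.2·6.2 + 6·44.3 = 285.64.
σ²_A = a²·σ²_U + b²·σ²_Q + 2ab·Cov(U, Q) with a = 3.2, b = 6.
= 3.2²·20.1 + 6²·101 + 2·3.2·6·13
= 205.824 + 3636 + 499.2 = 4341.024.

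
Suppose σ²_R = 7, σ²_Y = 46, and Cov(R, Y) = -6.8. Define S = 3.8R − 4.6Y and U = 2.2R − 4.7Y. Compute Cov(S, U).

By bilinearity, Cov(S, U) = ac·σ²_R + bd·σ²_Y + (ad+bc)·Cov(R, Y), with a=3.8, b=-4.6, c=2.2, d=-4.7.
ac·σ²_R = 3.8·2.2·7 = 58.52
bd·σ²_Y = (-4.6)·(-4.7)·46 = 994.52
(ad+bc)·Cov(R, Y) = (-27.98)·(-6.8) = 190.264
Cov(S, U) = 58.52 + 994.52 + 190.264 = 1243.304.

Cov(S, U) = 1243.304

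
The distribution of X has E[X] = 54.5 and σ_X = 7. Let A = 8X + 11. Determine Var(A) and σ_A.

Var(A) = 3136, σ_A = 56

A = 8X + 11 is linear with a = 8, b = 11.
Var(X) = 7² = 49.
Var(A) = a²·Var(X) = 8²·49 = 3136 (the additive constant 11 does not affect variance).
σ_A = |a|·σ_X = |8|·7 = 56.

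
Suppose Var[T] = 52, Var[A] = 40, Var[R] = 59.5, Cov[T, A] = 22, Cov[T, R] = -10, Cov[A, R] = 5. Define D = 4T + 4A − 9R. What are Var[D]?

Var[D] = a²·Var[T] + b²·Var[A] + c²·Var[R] + 2ab·Cov[T, A] + 2ac·Cov[T, R] + 2bc·Cov[A, R], with a = 4, b = 4, c = -9.
= 832 + 640 + 4819.5 + 704 + 720 + (-360)
= 7355.5.

Var[D] = 7355.5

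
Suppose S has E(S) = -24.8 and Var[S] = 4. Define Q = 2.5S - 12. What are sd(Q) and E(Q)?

sd(Q) = 5, E(Q) = -74

Q = 2.5S - 12 is linear with a = 2.5, b = -12.
sd(S) = √4 = 2.
sd(Q) = |a|·sd(S) = |2.5|·2 = 5.
E(Q) = a·E(S) + b = 2.5·(-24.8) + (-12) = -74.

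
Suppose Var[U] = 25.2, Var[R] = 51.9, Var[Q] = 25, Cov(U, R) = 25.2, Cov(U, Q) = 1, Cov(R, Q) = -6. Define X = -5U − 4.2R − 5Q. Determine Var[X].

Var[X] = a²·Var[U] + b²·Var[R] + c²·Var[Q] + 2ab·Cov(U, R) + 2ac·Cov(U, Q) + 2bc·Cov(R, Q), with a = -5, b = -4.2, c = -5.
= 630 + 915.516 + 625 + 1058.4 + 50 + (-252)
= 3026.916.

Var[X] = 3026.916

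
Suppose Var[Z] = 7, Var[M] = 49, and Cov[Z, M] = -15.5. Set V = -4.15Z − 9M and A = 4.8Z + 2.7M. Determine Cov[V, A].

Cov[V, A] = -486.8625

By bilinearity, Cov[V, A] = ac·Var[Z] + bd·Var[M] + (ad+bc)·Cov[Z, M], with a=-4.15, b=-9, c=4.8, d=2.7.
ac·Var[Z] = (-4.15)·4.8·7 = -139.44
bd·Var[M] = (-9)·2.7·49 = -1190.7
(ad+bc)·Cov[Z, M] = (-54.405)·(-15.5) = 843.2775
Cov[V, A] = -139.44 + (-1190.7) + 843.2775 = -486.8625.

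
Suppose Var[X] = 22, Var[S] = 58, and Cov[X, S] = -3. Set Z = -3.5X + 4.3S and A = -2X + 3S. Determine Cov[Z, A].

By bilinearity, Cov[Z, A] = ac·Var[X] + bd·Var[S] + (ad+bc)·Cov[X, S], with a=-3.5, b=4.3, c=-2, d=3.
ac·Var[X] = (-3.5)·(-2)·22 = 154
bd·Var[S] = 4.3·3·58 = 748.2
(ad+bc)·Cov[X, S] = (-19.1)·(-3) = 57.3
Cov[Z, A] = 154 + 748.2 + 57.3 = 959.5.

Cov[Z, A] = 959.5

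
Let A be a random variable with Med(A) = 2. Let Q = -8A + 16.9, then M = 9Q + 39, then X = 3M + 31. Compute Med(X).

Med(X) = 172.3

Med(Q) = (-8)·2 + 16.9 = 0.9.
Med(M) = 9·0.9 + 39 = 47.1.
Med(X) = 3·47.1 + 31 = 172.3.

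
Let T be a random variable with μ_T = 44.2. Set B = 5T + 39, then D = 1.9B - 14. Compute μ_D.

μ_B = 5·44.2 + 39 = 260.
μ_D = 1.9·260 + (-14) = 480.

μ_D = 480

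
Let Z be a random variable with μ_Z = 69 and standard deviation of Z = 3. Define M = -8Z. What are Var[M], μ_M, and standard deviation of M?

Var[M] = 576, μ_M = -552, standard deviation of M = 24

M = -8Z is linear with a = -8, b = 0.
Var[Z] = 3² = 9.
Var[M] = a²·Var[Z] = (-8)²·9 = 576.
μ_M = a·μ_Z + b = (-8)·69 = -552.
standard deviation of M = |a|·standard deviation of Z = |-8|·3 = 24.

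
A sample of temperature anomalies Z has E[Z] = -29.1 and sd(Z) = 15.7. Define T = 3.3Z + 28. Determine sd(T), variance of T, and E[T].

sd(T) = 51.81, variance of T = 2684.2761, E[T] = -68.03

T = 3.3Z + 28 is linear with a = 3.3, b = 28.
sd(T) = |a|·sd(Z) = |3.3|·15.7 = 51.81.
variance of Z = 15.7² = 246.49.
variance of T = a²·variance of Z = 3.3²·246.49 = 2684.2761 (the additive constant 28 does not affect variance).
E[T] = a·E[Z] + b = 3.3·(-29.1) + 28 = -68.03.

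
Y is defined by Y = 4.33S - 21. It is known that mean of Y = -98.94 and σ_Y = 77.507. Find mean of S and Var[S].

mean of S = -18, Var[S] = 320.41

From Y = 4.33S - 21: mean of Y = a·mean of S + b, so mean of S = (mean of Y − b)/a = (-98.94 − (-21))/4.33 = -18.
Var[Y] = 77.507² = 6007.335049.
Var[Y] = a²·Var[S], so Var[S] = 6007.335049/4.33² = 320.41.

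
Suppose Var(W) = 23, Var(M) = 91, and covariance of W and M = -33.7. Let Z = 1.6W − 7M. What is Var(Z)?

Var(Z) = a²·Var(W) + b²·Var(M) + 2ab·covariance of W and M with a = 1.6, b = -7.
= 1.6²·23 + (-7)²·91 + 2·1.6·(-7)·(-33.7)
= 58.88 + 4459 + 754.88 = 5272.76.

Var(Z) = 5272.76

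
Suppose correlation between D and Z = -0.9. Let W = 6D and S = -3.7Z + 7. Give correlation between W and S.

correlation between W and S = 0.9

Linear rescalings preserve |correlation|; the slopes 6 and -3.7 have opposite signs, so the correlation flips sign: correlation between W and S = −correlation between D and Z = 0.9.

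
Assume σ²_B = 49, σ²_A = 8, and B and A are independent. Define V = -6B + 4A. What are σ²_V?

σ²_V = a²·σ²_B + b²·σ²_A + 2ab·covariance of B and A with a = -6, b = 4.
Independence gives covariance of B and A = 0.
= (-6)²·49 + 4²·8 + 2·(-6)·4·0
= 1764 + 128 + 0 = 1892.

σ²_V = 1892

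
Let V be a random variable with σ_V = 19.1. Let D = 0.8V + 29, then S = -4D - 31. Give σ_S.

σ_S = 61.12

σ_D = |0.8|·19.1 = 15.28.
σ_S = |-4|·15.28 = 61.12.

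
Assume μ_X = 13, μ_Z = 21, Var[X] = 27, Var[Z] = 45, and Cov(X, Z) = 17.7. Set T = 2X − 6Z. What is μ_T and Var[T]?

μ_T = 2·μ_X + (-6)·μ_Z = 2·13 + (-6)·21 = -100.
Var[T] = a²·Var[X] + b²·Var[Z] + 2ab·Cov(X, Z) with a = 2, b = -6.
= 2²·27 + (-6)²·45 + 2·2·(-6)·17.7
= 108 + 1620 + (-424.8) = 1303.2.

μ_T = -100, Var[T] = 1303.2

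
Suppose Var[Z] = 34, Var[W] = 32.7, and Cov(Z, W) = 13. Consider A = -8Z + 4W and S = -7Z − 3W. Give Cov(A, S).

By bilinearity, Cov(A, S) = ac·Var[Z] + bd·Var[W] + (ad+bc)·Cov(Z, W), with a=-8, b=4, c=-7, d=-3.
ac·Var[Z] = (-8)·(-7)·34 = 1904
bd·Var[W] = 4·(-3)·32.7 = -392.4
(ad+bc)·Cov(Z, W) = (-4)·13 = -52
Cov(A, S) = 1904 + (-392.4) + (-52) = 1459.6.

Cov(A, S) = 1459.6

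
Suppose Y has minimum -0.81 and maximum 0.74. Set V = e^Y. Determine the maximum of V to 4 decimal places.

max(V) = 2.0959

e^Y is increasing on this domain, so max(V) comes from max(Y) = 0.74: max(V) = exp(0.74) ≈ 2.0959.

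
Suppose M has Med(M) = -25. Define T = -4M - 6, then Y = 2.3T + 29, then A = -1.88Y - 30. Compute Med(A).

Med(T) = (-4)·(-25) + (-6) = 94.
Med(Y) = 2.3·94 + 29 = 245.2.
Med(A) = (-1.88)·245.2 + (-30) = -490.976.

Med(A) = -490.976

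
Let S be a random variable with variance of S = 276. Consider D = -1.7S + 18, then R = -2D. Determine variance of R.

variance of D = (-1.7)²·276 = 797.64.
variance of R = (-2)²·797.64 = 3190.56.

variance of R = 3190.56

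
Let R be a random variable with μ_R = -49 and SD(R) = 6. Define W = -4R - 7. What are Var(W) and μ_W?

W = -4R - 7 is linear with a = -4, b = -7.
Var(R) = 6² = 36.
Var(W) = a²·Var(R) = (-4)²·36 = 576 (the additive constant -7 does not affect variance).
μ_W = a·μ_R + b = (-4)·(-49) + (-7) = 189.

Var(W) = 576, μ_W = 189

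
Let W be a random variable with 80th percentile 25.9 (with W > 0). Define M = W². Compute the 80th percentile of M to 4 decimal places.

80th percentile of M = 670.81

W² is increasing, so P_{80}(M) = g(P_{80}(W)) = 670.81.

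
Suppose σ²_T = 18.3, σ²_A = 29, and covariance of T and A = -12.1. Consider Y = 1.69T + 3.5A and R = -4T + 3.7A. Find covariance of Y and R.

By bilinearity, covariance of Y and R = ac·σ²_T + bd·σ²_A + (ad+bc)·covariance of T and A, with a=1.69, b=3.5, c=-4, d=3.7.
ac·σ²_T = 1.69·(-4)·18.3 = -123.708
bd·σ²_A = 3.5·3.7·29 = 375.55
(ad+bc)·covariance of T and A = (-7.747)·(-12.1) = 93.7387
covariance of Y and R = -123.708 + 375.55 + 93.7387 = 345.5807.

covariance of Y and R = 345.5807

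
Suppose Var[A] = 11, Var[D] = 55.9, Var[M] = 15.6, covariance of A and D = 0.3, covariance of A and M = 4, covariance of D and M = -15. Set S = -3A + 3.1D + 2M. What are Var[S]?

Var[S] = a²·Var[A] + b²·Var[D] + c²·Var[M] + 2ab·covariance of A and D + 2ac·covariance of A and M + 2bc·covariance of D and M, with a = -3, b = 3.1, c = 2.
= 99 + 537.199 + 62.4 + (-5.58) + (-48) + (-186)
= 459.019.

Var[S] = 459.019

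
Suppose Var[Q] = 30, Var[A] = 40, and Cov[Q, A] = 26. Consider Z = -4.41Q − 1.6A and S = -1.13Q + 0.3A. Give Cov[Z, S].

By bilinearity, Cov[Z, S] = ac·Var[Q] + bd·Var[A] + (ad+bc)·Cov[Q, A], with a=-4.41, b=-1.6, c=-1.13, d=0.3.
ac·Var[Q] = (-4.41)·(-1.13)·30 = 149.499
bd·Var[A] = (-1.6)·0.3·40 = -19.2
(ad+bc)·Cov[Q, A] = (0.485)·26 = 12.61
Cov[Z, S] = 149.499 + (-19.2) + 12.61 = 142.909.

Cov[Z, S] = 142.909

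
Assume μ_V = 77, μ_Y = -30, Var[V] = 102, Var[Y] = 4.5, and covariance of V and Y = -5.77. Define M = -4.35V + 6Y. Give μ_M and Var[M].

μ_M = -514.95, Var[M] = 2393.289

μ_M = (-4.35)·μ_V + 6·μ_Y = (-4.35)·77 + 6·(-30) = -514.95.
Var[M] = a²·Var[V] + b²·Var[Y] + 2ab·covariance of V and Y with a = -4.35, b = 6.
= (-4.35)²·102 + 6²·4.5 + 2·(-4.35)·6·(-5.77)
= 1930.095 + 162 + 301.194 = 2393.289.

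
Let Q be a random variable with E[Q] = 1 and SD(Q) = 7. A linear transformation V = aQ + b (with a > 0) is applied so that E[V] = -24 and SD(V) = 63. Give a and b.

a = 9, b = -33

SD(V) = a·SD(Q) (a > 0), so a = 63/7 = 9.
E[V] = a·E[Q] + b, so b = -24 − 9·1 = -33.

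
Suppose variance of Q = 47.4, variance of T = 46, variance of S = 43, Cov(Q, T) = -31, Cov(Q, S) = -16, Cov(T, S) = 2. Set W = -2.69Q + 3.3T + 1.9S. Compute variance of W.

variance of W = 1738.16714

variance of W = a²·variance of Q + b²·variance of T + c²·variance of S + 2ab·Cov(Q, T) + 2ac·Cov(Q, S) + 2bc·Cov(T, S), with a = -2.69, b = 3.3, c = 1.9.
= 342.99114 + 500.94 + 155.23 + 550.374 + 163.552 + 25.08
= 1738.16714.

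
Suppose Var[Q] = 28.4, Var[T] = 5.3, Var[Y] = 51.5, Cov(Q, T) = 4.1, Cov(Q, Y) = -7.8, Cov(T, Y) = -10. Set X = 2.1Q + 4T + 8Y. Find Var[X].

Var[X] = a²·Var[Q] + b²·Var[T] + c²·Var[Y] + 2ab·Cov(Q, T) + 2ac·Cov(Q, Y) + 2bc·Cov(T, Y), with a = 2.1, b = 4, c = 8.
= 125.244 + 84.8 + 3296 + 68.88 + (-262.08) + (-640)
= 2672.844.

Var[X] = 2672.844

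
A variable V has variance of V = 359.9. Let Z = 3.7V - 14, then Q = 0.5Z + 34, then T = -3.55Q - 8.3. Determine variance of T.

variance of T = 15523.227044375

variance of Z = 3.7²·359.9 = 4927.031.
variance of Q = 0.5²·4927.031 = 1231.75775.
variance of T = (-3.55)²·1231.75775 = 15523.227044375.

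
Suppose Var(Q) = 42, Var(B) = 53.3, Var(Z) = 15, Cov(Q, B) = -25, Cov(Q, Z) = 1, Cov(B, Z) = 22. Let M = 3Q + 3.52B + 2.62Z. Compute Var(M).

Var(M) = a²·Var(Q) + b²·Var(B) + c²·Var(Z) + 2ab·Cov(Q, B) + 2ac·Cov(Q, Z) + 2bc·Cov(B, Z), with a = 3, b = 3.52, c = 2.62.
= 378 + 660.40832 + 102.966 + (-528) + 15.72 + 405.7856
= 1034.87992.

Var(M) = 1034.87992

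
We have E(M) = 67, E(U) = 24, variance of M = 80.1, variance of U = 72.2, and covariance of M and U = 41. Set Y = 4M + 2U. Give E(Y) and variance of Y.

E(Y) = 316, variance of Y = 2226.4

E(Y) = 4·E(M) + 2·E(U) = 4·67 + 2·24 = 316.
variance of Y = a²·variance of M + b²·variance of U + 2ab·covariance of M and U with a = 4, b = 2.
= 4²·80.1 + 2²·72.2 + 2·4·2·41
= 1281.6 + 288.8 + 656 = 2226.4.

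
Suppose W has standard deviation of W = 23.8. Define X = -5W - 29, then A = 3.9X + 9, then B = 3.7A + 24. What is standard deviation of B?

standard deviation of X = |-5|·23.8 = 119.
standard deviation of A = |3.9|·119 = 464.1.
standard deviation of B = |3.7|·464.1 = 1717.17.

standard deviation of B = 1717.17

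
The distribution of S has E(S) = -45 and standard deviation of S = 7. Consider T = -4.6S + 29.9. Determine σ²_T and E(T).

T = -4.6S + 29.9 is linear with a = -4.6, b = 29.9.
σ²_S = 7² = 49.
σ²_T = a²·σ²_S = (-4.6)²·49 = 1036.84 (the additive constant 29.9 does not affect variance).
E(T) = a·E(S) + b = (-4.6)·(-45) + 29.9 = 236.9.

σ²_T = 1036.84, E(T) = 236.9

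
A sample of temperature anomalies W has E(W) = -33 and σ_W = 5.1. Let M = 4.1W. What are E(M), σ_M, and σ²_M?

E(M) = -135.3, σ_M = 20.91, σ²_M = 437.2281

M = 4.1W is linear with a = 4.1, b = 0.
E(M) = a·E(W) + b = 4.1·(-33) = -135.3.
σ_M = |a|·σ_W = |4.1|·5.1 = 20.91.
σ²_W = 5.1² = 26.01.
σ²_M = a²·σ²_W = 4.1²·26.01 = 437.2281.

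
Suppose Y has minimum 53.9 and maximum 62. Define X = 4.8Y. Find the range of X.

Range(X) = 38.88

Range of Y = 62 − 53.9 = 8.1.
Range(X) = |a|·Range(Y) = |4.8|·8.1 = 38.88.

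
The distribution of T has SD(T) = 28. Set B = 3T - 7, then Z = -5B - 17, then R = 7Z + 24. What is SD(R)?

SD(R) = 2940

SD(B) = |3|·28 = 84.
SD(Z) = |-5|·84 = 420.
SD(R) = |7|·420 = 2940.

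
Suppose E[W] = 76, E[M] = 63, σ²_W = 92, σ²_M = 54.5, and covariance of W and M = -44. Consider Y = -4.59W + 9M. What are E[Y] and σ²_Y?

E[Y] = 218.16, σ²_Y = 9988.0452

E[Y] = (-4.59)·E[W] + 9·E[M] = (-4.59)·76 + 9·63 = 218.16.
σ²_Y = a²·σ²_W + b²·σ²_M + 2ab·covariance of W and M with a = -4.59, b = 9.
= (-4.59)²·92 + 9²·54.5 + 2·(-4.59)·9·(-44)
= 1938.2652 + 4414.5 + 3635.28 = 9988.0452.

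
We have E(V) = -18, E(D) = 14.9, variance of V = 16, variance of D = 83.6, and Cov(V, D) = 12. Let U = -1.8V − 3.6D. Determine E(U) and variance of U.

E(U) = (-1.8)·E(V) + (-3.6)·E(D) = (-1.8)·(-18) + (-3.6)·14.9 = -21.24.
variance of U = a²·variance of V + b²·variance of D + 2ab·Cov(V, D) with a = -1.8, b = -3.6.
= (-1.8)²·16 + (-3.6)²·83.6 + 2·(-1.8)·(-3.6)·12
= 51.84 + 1083.456 + 155.52 = 1290.816.

E(U) = -21.24, variance of U = 1290.816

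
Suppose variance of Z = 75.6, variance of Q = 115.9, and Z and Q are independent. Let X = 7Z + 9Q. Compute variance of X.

variance of X = a²·variance of Z + b²·variance of Q + 2ab·covariance of Z and Q with a = 7, b = 9.
Independence gives covariance of Z and Q = 0.
= 7²·75.6 + 9²·115.9 + 2·7·9·0
= 3704.4 + 9387.9 + 0 = 13092.3.

variance of X = 13092.3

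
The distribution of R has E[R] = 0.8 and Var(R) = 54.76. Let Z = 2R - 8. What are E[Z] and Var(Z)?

E[Z] = -6.4, Var(Z) = 219.04

Z = 2R - 8 is linear with a = 2, b = -8.
E[Z] = a·E[R] + b = 2·0.8 + (-8) = -6.4.
Var(Z) = a²·Var(R) = 2²·54.76 = 219.04 (the additive constant -8 does not affect variance).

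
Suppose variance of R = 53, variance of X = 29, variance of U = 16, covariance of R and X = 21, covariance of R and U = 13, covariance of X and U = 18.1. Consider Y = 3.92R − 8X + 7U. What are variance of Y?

variance of Y = 823.5392

variance of Y = a²·variance of R + b²·variance of X + c²·variance of U + 2ab·covariance of R and X + 2ac·covariance of R and U + 2bc·covariance of X and U, with a = 3.92, b = -8, c = 7.
= 814.4192 + 1856 + 784 + (-1317.12) + 713.44 + (-2027.2)
= 823.5392.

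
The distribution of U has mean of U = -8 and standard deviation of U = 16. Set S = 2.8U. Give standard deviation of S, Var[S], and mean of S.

S = 2.8U is linear with a = 2.8, b = 0.
standard deviation of S = |a|·standard deviation of U = |2.8|·16 = 44.8.
Var[U] = 16² = 256.
Var[S] = a²·Var[U] = 2.8²·256 = 2007.04.
mean of S = a·mean of U + b = 2.8·(-8) = -22.4.

standard deviation of S = 44.8, Var[S] = 2007.04, mean of S = -22.4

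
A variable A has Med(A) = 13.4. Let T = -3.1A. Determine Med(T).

Med(T) = -41.54

A linear map preserves order up to sign, so Med(T) = a·Med(A) + b = (-3.1)·13.4 = -41.54.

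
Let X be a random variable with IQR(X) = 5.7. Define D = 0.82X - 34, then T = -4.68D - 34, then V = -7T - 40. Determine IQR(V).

IQR(D) = |0.82|·5.7 = 4.674.
IQR(T) = |-4.68|·4.674 = 21.87432.
IQR(V) = |-7|·21.87432 = 153.12024.

IQR(V) = 153.12024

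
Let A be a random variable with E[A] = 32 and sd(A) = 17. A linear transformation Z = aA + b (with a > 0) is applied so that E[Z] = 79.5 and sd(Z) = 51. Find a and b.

sd(Z) = a·sd(A) (a > 0), so a = 51/17 = 3.
E[Z] = a·E[A] + b, so b = 79.5 − 3·32 = -16.5.

a = 3, b = -16.5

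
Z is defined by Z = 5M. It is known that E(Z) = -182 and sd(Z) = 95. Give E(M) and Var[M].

E(M) = -36.4, Var[M] = 361

From Z = 5M: E(Z) = a·E(M) + b, so E(M) = (E(Z) − b)/a = (-182 − 0)/5 = -36.4.
Var[Z] = 95² = 9025.
Var[Z] = a²·Var[M], so Var[M] = 9025/5² = 361.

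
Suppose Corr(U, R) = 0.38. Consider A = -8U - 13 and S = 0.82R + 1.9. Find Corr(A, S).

Linear rescalings preserve |correlation|; the slopes -8 and 0.82 have opposite signs, so the correlation flips sign: Corr(A, S) = −Corr(U, R) = -0.38.

Corr(A, S) = -0.38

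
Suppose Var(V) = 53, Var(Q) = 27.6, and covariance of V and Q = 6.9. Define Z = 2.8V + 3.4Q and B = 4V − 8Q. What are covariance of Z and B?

covariance of Z and B = -217.84

By bilinearity, covariance of Z and B = ac·Var(V) + bd·Var(Q) + (ad+bc)·covariance of V and Q, with a=2.8, b=3.4, c=4, d=-8.
ac·Var(V) = 2.8·4·53 = 593.6
bd·Var(Q) = 3.4·(-8)·27.6 = -750.72
(ad+bc)·covariance of V and Q = (-8.8)·6.9 = -60.72
covariance of Z and B = 593.6 + (-750.72) + (-60.72) = -217.84.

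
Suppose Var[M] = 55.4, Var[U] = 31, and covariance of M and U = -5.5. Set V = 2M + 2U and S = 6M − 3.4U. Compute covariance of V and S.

covariance of V and S = 425.4

By bilinearity, covariance of V and S = ac·Var[M] + bd·Var[U] + (ad+bc)·covariance of M and U, with a=2, b=2, c=6, d=-3.4.
ac·Var[M] = 2·6·55.4 = 664.8
bd·Var[U] = 2·(-3.4)·31 = -210.8
(ad+bc)·covariance of M and U = (5.2)·(-5.5) = -28.6
covariance of V and S = 664.8 + (-210.8) + (-28.6) = 425.4.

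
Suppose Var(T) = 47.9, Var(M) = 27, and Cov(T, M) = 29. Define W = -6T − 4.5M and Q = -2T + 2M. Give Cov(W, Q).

By bilinearity, Cov(W, Q) = ac·Var(T) + bd·Var(M) + (ad+bc)·Cov(T, M), with a=-6, b=-4.5, c=-2, d=2.
ac·Var(T) = (-6)·(-2)·47.9 = 574.8
bd·Var(M) = (-4.5)·2·27 = -243
(ad+bc)·Cov(T, M) = (-3)·29 = -87
Cov(W, Q) = 574.8 + (-243) + (-87) = 244.8.

Cov(W, Q) = 244.8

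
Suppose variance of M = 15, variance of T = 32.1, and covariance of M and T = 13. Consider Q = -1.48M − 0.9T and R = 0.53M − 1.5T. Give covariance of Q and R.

By bilinearity, covariance of Q and R = ac·variance of M + bd·variance of T + (ad+bc)·covariance of M and T, with a=-1.48, b=-0.9, c=0.53, d=-1.5.
ac·variance of M = (-1.48)·0.53·15 = -11.766
bd·variance of T = (-0.9)·(-1.5)·32.1 = 43.335
(ad+bc)·covariance of M and T = (1.743)·13 = 22.659
covariance of Q and R = -11.766 + 43.335 + 22.659 = 54.228.

covariance of Q and R = 54.228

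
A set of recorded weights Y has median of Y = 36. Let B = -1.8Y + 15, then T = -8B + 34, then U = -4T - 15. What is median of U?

median of B = (-1.8)·36 + 15 = -49.8.
median of T = (-8)·(-49.8) + 34 = 432.4.
median of U = (-4)·432.4 + (-15) = -1744.6.

median of U = -1744.6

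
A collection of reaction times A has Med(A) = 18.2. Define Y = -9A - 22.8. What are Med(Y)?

A linear map preserves order up to sign, so Med(Y) = a·Med(A) + b = (-9)·18.2 + (-22.8) = -186.6.

Med(Y) = -186.6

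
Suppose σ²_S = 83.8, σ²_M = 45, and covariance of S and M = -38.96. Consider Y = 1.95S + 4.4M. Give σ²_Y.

σ²_Y = 521.2959

σ²_Y = a²·σ²_S + b²·σ²_M + 2ab·covariance of S and M with a = 1.95, b = 4.4.
= 1.95²·83.8 + 4.4²·45 + 2·1.95·4.4·(-38.96)
= 318.6495 + 871.2 + (-668.5536) = 521.2959.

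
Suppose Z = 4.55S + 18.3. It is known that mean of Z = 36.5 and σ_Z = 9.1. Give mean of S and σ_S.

mean of S = 4, σ_S = 2

From Z = 4.55S + 18.3: mean of Z = a·mean of S + b, so mean of S = (mean of Z − b)/a = (36.5 − 18.3)/4.55 = 4.
σ_Z = |a|·σ_S, so σ_S = 9.1/|4.55| = 2.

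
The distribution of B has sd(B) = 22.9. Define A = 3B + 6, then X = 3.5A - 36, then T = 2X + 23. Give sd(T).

sd(T) = 480.9

sd(A) = |3|·22.9 = 68.7.
sd(X) = |3.5|·68.7 = 240.45.
sd(T) = |2|·240.45 = 480.9.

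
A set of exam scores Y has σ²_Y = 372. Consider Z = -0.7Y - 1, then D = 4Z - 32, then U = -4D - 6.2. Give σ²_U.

σ²_Z = (-0.7)²·372 = 182.28.
σ²_D = 4²·182.28 = 2916.48.
σ²_U = (-4)²·2916.48 = 46663.68.

σ²_U = 46663.68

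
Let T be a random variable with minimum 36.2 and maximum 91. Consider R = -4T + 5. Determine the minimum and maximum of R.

a = -4 < 0, so order reverses: min(R) = a·max(T)+b = (-4)·91 + 5 = -359; max(R) = a·min(T)+b = (-4)·36.2 + 5 = -139.8.

min(R) = -359, max(R) = -139.8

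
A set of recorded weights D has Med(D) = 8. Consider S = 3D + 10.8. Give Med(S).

Med(S) = 34.8

A linear map preserves order up to sign, so Med(S) = a·Med(D) + b = 3·8 + 10.8 = 34.8.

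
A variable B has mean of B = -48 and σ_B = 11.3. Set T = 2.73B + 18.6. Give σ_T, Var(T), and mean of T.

T = 2.73B + 18.6 is linear with a = 2.73, b = 18.6.
σ_T = |a|·σ_B = |2.73|·11.3 = 30.849.
Var(B) = 11.3² = 127.69.
Var(T) = a²·Var(B) = 2.73²·127.69 = 951.660801 (the additive constant 18.6 does not affect variance).
mean of T = a·mean of B + b = 2.73·(-48) + 18.6 = -112.44.

σ_T = 30.849, Var(T) = 951.660801, mean of T = -112.44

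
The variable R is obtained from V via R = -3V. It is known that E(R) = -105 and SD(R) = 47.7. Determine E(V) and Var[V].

E(V) = 35, Var[V] = 252.81

From R = -3V: E(R) = a·E(V) + b, so E(V) = (E(R) − b)/a = (-105 − 0)/(-3) = 35.
Var[R] = 47.7² = 2275.29.
Var[R] = a²·Var[V], so Var[V] = 2275.29/(-3)² = 252.81.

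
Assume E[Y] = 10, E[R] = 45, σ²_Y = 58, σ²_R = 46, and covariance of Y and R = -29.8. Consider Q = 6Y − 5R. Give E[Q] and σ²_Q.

E[Q] = -165, σ²_Q = 5026

E[Q] = 6·E[Y] + (-5)·E[R] = 6·10 + (-5)·45 = -165.
σ²_Q = a²·σ²_Y + b²·σ²_R + 2ab·covariance of Y and R with a = 6, b = -5.
= 6²·58 + (-5)²·46 + 2·6·(-5)·(-29.8)
= 2088 + 1150 + 1788 = 5026.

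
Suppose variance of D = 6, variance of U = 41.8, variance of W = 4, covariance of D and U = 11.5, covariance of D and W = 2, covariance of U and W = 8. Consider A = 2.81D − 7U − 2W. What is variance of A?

variance of A = a²·variance of D + b²·variance of U + c²·variance of W + 2ab·covariance of D and U + 2ac·covariance of D and W + 2bc·covariance of U and W, with a = 2.81, b = -7, c = -2.
= 47.3766 + 2048.2 + 16 + (-452.41) + (-22.48) + 224
= 1860.6866.

variance of A = 1860.6866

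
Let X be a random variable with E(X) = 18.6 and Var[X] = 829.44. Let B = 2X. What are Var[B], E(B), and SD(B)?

Var[B] = 3317.76, E(B) = 37.2, SD(B) = 57.6

B = 2X is linear with a = 2, b = 0.
Var[B] = a²·Var[X] = 2²·829.44 = 3317.76.
E(B) = a·E(X) + b = 2·18.6 = 37.2.
SD(X) = √829.44 = 28.8.
SD(B) = |a|·SD(X) = |2|·28.8 = 57.6.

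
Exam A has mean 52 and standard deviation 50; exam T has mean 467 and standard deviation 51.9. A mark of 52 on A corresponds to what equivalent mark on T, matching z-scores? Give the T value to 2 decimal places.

T = 467.00

z = (52 − 52)/50 = 0.
T = 467 + z·51.9 = 467 + (52 − 52)·51.9/50 = 467.00.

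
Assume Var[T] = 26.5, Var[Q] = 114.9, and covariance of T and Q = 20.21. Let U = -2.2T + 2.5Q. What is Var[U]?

Var[U] = 624.075

Var[U] = a²·Var[T] + b²·Var[Q] + 2ab·covariance of T and Q with a = -2.2, b = 2.5.
= (-2.2)²·26.5 + 2.5²·114.9 + 2·(-2.2)·2.5·20.21
= 128.26 + 718.125 + (-222.31) = 624.075.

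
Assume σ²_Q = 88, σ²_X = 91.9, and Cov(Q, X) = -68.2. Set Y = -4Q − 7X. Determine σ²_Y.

σ²_Y = a²·σ²_Q + b²·σ²_X + 2ab·Cov(Q, X) with a = -4, b = -7.
= (-4)²·88 + (-7)²·91.9 + 2·(-4)·(-7)·(-68.2)
= 1408 + 4503.1 + (-3819.2) = 2091.9.

σ²_Y = 2091.9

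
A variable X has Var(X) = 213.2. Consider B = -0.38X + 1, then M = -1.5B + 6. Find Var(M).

Var(B) = (-0.38)²·213.2 = 30.78608.
Var(M) = (-1.5)²·30.78608 = 69.26868.

Var(M) = 69.26868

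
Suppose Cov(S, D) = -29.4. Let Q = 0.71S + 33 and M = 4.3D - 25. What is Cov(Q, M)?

Cov(Q, M) = -89.7582

Cov(Q, M) = a·c·Cov(S, D) = 0.71·4.3·(-29.4) = -89.7582. Additive constants drop out.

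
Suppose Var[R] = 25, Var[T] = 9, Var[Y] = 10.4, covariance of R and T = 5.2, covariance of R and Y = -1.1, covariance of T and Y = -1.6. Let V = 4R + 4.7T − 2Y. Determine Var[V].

Var[V] = a²·Var[R] + b²·Var[T] + c²·Var[Y] + 2ab·covariance of R and T + 2ac·covariance of R and Y + 2bc·covariance of T and Y, with a = 4, b = 4.7, c = -2.
= 400 + 198.81 + 41.6 + 195.52 + 17.6 + 30.08
= 883.61.

Var[V] = 883.61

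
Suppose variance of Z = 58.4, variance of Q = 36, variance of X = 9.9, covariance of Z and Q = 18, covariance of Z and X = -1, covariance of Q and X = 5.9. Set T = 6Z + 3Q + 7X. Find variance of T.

variance of T = 3723.3

variance of T = a²·variance of Z + b²·variance of Q + c²·variance of X + 2ab·covariance of Z and Q + 2ac·covariance of Z and X + 2bc·covariance of Q and X, with a = 6, b = 3, c = 7.
= 2102.4 + 324 + 485.1 + 648 + (-84) + 247.8
= 3723.3.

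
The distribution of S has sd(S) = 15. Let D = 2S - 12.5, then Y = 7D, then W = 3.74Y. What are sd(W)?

sd(D) = |2|·15 = 30.
sd(Y) = |7|·30 = 210.
sd(W) = |3.74|·210 = 785.4.

sd(W) = 785.4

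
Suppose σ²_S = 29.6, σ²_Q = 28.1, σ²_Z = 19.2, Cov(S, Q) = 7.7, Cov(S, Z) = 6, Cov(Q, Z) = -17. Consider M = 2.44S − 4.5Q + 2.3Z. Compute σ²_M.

σ²_M = a²·σ²_S + b²·σ²_Q + c²·σ²_Z + 2ab·Cov(S, Q) + 2ac·Cov(S, Z) + 2bc·Cov(Q, Z), with a = 2.44, b = -4.5, c = 2.3.
= 176.22656 + 569.025 + 101.568 + (-169.092) + 67.344 + 351.9
= 1096.97156.

σ²_M = 1096.97156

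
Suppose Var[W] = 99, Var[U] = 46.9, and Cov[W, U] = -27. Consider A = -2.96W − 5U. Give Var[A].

Var[A] = a²·Var[W] + b²·Var[U] + 2ab·Cov[W, U] with a = -2.96, b = -5.
= (-2.96)²·99 + (-5)²·46.9 + 2·(-2.96)·(-5)·(-27)
= 867.3984 + 1172.5 + (-799.2) = 1240.6984.

Var[A] = 1240.6984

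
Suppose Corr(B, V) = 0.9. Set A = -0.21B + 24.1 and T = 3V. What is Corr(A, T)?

Corr(A, T) = -0.9

Linear rescalings preserve |correlation|; the slopes -0.21 and 3 have opposite signs, so the correlation flips sign: Corr(A, T) = −Corr(B, V) = -0.9.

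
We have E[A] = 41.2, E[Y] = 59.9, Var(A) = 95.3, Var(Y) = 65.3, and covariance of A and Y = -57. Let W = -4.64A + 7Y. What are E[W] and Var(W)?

E[W] = 228.132, Var(W) = 8954.19088

E[W] = (-4.64)·E[A] + 7·E[Y] = (-4.64)·41.2 + 7·59.9 = 228.132.
Var(W) = a²·Var(A) + b²·Var(Y) + 2ab·covariance of A and Y with a = -4.64, b = 7.
= (-4.64)²·95.3 + 7²·65.3 + 2·(-4.64)·7·(-57)
= 2051.77088 + 3199.7 + 3702.72 = 8954.19088.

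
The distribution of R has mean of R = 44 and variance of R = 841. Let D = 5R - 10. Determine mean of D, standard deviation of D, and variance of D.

mean of D = 210, standard deviation of D = 145, variance of D = 21025

D = 5R - 10 is linear with a = 5, b = -10.
mean of D = a·mean of R + b = 5·44 + (-10) = 210.
standard deviation of R = √841 = 29.
standard deviation of D = |a|·standard deviation of R = |5|·29 = 145.
variance of D = a²·variance of R = 5²·841 = 21025 (the additive constant -10 does not affect variance).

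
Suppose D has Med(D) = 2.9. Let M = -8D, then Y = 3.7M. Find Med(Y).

Med(M) = (-8)·2.9 = -23.2.
Med(Y) = 3.7·(-23.2) = -85.84.

Med(Y) = -85.84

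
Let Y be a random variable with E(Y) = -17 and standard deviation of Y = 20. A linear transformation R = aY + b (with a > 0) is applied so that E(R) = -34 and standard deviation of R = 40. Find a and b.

standard deviation of R = a·standard deviation of Y (a > 0), so a = 40/20 = 2.
E(R) = a·E(Y) + b, so b = -34 − 2·(-17) = 0.

a = 2, b = 0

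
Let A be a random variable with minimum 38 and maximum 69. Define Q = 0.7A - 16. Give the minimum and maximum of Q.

min(Q) = 10.6, max(Q) = 32.3

a = 0.7 > 0, so min(Q) = a·min(A)+b = 0.7·38 + (-16) = 10.6 and max(Q) = 0.7·69 + (-16) = 32.3.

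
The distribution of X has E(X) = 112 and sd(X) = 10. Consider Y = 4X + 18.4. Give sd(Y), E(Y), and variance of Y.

sd(Y) = 40, E(Y) = 466.4, variance of Y = 1600

Y = 4X + 18.4 is linear with a = 4, b = 18.4.
sd(Y) = |a|·sd(X) = |4|·10 = 40.
E(Y) = a·E(X) + b = 4·112 + 18.4 = 466.4.
variance of X = 10² = 100.
variance of Y = a²·variance of X = 4²·100 = 1600 (the additive constant 18.4 does not affect variance).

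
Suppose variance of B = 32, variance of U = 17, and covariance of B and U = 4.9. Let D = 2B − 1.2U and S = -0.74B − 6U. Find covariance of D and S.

By bilinearity, covariance of D and S = ac·variance of B + bd·variance of U + (ad+bc)·covariance of B and U, with a=2, b=-1.2, c=-0.74, d=-6.
ac·variance of B = 2·(-0.74)·32 = -47.36
bd·variance of U = (-1.2)·(-6)·17 = 122.4
(ad+bc)·covariance of B and U = (-11.112)·4.9 = -54.4488
covariance of D and S = -47.36 + 122.4 + (-54.4488) = 20.5912.

covariance of D and S = 20.5912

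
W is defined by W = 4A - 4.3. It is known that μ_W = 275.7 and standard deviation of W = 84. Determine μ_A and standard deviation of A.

From W = 4A - 4.3: μ_W = a·μ_A + b, so μ_A = (μ_W − b)/a = (275.7 − (-4.3))/4 = 70.
standard deviation of W = |a|·standard deviation of A, so standard deviation of A = 84/|4| = 21.

μ_A = 70, standard deviation of A = 21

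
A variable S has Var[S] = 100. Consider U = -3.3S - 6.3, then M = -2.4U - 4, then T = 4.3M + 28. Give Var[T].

Var[U] = (-3.3)²·100 = 1089.
Var[M] = (-2.4)²·1089 = 6272.64.
Var[T] = 4.3²·6272.64 = 115981.1136.

Var[T] = 115981.1136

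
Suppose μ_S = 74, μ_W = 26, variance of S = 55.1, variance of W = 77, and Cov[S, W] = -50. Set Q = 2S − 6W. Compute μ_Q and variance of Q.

μ_Q = 2·μ_S + (-6)·μ_W = 2·74 + (-6)·26 = -8.
variance of Q = a²·variance of S + b²·variance of W + 2ab·Cov[S, W] with a = 2, b = -6.
= 2²·55.1 + (-6)²·77 + 2·2·(-6)·(-50)
= 220.4 + 2772 + 1200 = 4192.4.

μ_Q = -8, variance of Q = 4192.4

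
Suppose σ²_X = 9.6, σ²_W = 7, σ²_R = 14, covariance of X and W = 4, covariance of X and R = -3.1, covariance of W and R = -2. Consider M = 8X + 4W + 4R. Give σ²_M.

σ²_M = 944

σ²_M = a²·σ²_X + b²·σ²_W + c²·σ²_R + 2ab·covariance of X and W + 2ac·covariance of X and R + 2bc·covariance of W and R, with a = 8, b = 4, c = 4.
= 614.4 + 112 + 224 + 256 + (-198.4) + (-64)
= 944.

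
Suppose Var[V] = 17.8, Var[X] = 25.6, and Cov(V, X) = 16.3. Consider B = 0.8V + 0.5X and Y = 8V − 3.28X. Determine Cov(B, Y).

By bilinearity, Cov(B, Y) = ac·Var[V] + bd·Var[X] + (ad+bc)·Cov(V, X), with a=0.8, b=0.5, c=8, d=-3.28.
ac·Var[V] = 0.8·8·17.8 = 113.92
bd·Var[X] = 0.5·(-3.28)·25.6 = -41.984
(ad+bc)·Cov(V, X) = (1.376)·16.3 = 22.4288
Cov(B, Y) = 113.92 + (-41.984) + 22.4288 = 94.3648.

Cov(B, Y) = 94.3648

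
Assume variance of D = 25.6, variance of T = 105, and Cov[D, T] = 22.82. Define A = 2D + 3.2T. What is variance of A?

variance of A = 1469.696

variance of A = a²·variance of D + b²·variance of T + 2ab·Cov[D, T] with a = 2, b = 3.2.
= 2²·25.6 + 3.2²·105 + 2·2·3.2·22.82
= 102.4 + 1075.2 + 292.096 = 1469.696.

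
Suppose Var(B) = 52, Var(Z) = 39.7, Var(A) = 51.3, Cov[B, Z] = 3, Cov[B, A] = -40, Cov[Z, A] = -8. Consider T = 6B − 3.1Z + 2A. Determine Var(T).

Var(T) = 1486.317

Var(T) = a²·Var(B) + b²·Var(Z) + c²·Var(A) + 2ab·Cov[B, Z] + 2ac·Cov[B, A] + 2bc·Cov[Z, A], with a = 6, b = -3.1, c = 2.
= 1872 + 381.517 + 205.2 + (-111.6) + (-960) + 99.2
= 1486.317.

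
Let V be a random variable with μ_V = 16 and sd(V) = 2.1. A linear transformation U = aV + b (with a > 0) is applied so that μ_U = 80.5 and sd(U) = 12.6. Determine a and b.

sd(U) = a·sd(V) (a > 0), so a = 12.6/2.1 = 6.
μ_U = a·μ_V + b, so b = 80.5 − 6·16 = -15.5.

a = 6, b = -15.5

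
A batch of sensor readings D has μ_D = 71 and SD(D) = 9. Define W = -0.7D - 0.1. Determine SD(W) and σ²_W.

SD(W) = 6.3, σ²_W = 39.69

W = -0.7D - 0.1 is linear with a = -0.7, b = -0.1.
SD(W) = |a|·SD(D) = |-0.7|·9 = 6.3.
σ²_D = 9² = 81.
σ²_W = a²·σ²_D = (-0.7)²·81 = 39.69 (the additive constant -0.1 does not affect variance).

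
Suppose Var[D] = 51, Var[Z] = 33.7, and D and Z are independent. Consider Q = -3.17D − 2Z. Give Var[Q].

Var[Q] = a²·Var[D] + b²·Var[Z] + 2ab·covariance of D and Z with a = -3.17, b = -2.
Independence gives covariance of D and Z = 0.
= (-3.17)²·51 + (-2)²·33.7 + 2·(-3.17)·(-2)·0
= 512.4939 + 134.8 + 0 = 647.2939.

Var[Q] = 647.2939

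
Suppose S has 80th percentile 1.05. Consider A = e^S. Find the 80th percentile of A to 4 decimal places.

80th percentile of A = 2.8577

e^S is increasing, so P_{80}(A) = g(P_{80}(S)) ≈ 2.8577.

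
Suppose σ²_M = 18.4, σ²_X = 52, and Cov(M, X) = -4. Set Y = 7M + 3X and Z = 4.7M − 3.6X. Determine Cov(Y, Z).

By bilinearity, Cov(Y, Z) = ac·σ²_M + bd·σ²_X + (ad+bc)·Cov(M, X), with a=7, b=3, c=4.7, d=-3.6.
ac·σ²_M = 7·4.7·18.4 = 605.36
bd·σ²_X = 3·(-3.6)·52 = -561.6
(ad+bc)·Cov(M, X) = (-11.1)·(-4) = 44.4
Cov(Y, Z) = 605.36 + (-561.6) + 44.4 = 88.16.

Cov(Y, Z) = 88.16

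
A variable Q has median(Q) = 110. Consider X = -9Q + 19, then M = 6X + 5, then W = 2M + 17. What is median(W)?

median(W) = -11625

median(X) = (-9)·110 + 19 = -971.
median(M) = 6·(-971) + 5 = -5821.
median(W) = 2·(-5821) + 17 = -11625.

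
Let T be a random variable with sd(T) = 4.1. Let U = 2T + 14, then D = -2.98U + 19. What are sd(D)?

sd(U) = |2|·4.1 = 8.2.
sd(D) = |-2.98|·8.2 = 24.436.

sd(D) = 24.436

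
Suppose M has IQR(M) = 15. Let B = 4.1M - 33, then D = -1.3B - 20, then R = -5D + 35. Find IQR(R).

IQR(B) = |4.1|·15 = 61.5.
IQR(D) = |-1.3|·61.5 = 79.95.
IQR(R) = |-5|·79.95 = 399.75.

IQR(R) = 399.75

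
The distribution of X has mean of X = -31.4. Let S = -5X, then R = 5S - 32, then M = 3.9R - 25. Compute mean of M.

mean of S = (-5)·(-31.4) = 157.
mean of R = 5·157 + (-32) = 753.
mean of M = 3.9·753 + (-25) = 2911.7.

mean of M = 2911.7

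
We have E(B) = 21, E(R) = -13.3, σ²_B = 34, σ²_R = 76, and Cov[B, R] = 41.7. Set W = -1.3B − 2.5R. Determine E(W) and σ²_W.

E(W) = (-1.3)·E(B) + (-2.5)·E(R) = (-1.3)·21 + (-2.5)·(-13.3) = 5.95.
σ²_W = a²·σ²_B + b²·σ²_R + 2ab·Cov[B, R] with a = -1.3, b = -2.5.
= (-1.3)²·34 + (-2.5)²·76 + 2·(-1.3)·(-2.5)·41.7
= 57.46 + 475 + 271.05 = 803.51.

E(W) = 5.95, σ²_W = 803.51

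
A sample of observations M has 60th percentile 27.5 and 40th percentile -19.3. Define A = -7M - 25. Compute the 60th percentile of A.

60th percentile of A = 110.1

Since a = -7 < 0 the transformation is decreasing, reversing order: the 60th percentile of A corresponds to the 40th percentile of M.
So P_{60}(A) = a·P_{40}(M) + b = (-7)·(-19.3) + (-25) = 110.1.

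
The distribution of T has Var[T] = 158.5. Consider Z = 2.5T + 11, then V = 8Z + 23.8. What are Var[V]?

Var[Z] = 2.5²·158.5 = 990.625.
Var[V] = 8²·990.625 = 63400.

Var[V] = 63400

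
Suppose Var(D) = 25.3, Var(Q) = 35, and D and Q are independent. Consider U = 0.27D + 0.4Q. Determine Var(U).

Var(U) = 7.44437

Var(U) = a²·Var(D) + b²·Var(Q) + 2ab·Cov[D, Q] with a = 0.27, b = 0.4.
Independence gives Cov[D, Q] = 0.
= 0.27²·25.3 + 0.4²·35 + 2·0.27·0.4·0
= 1.84437 + 5.6 + 0 = 7.44437.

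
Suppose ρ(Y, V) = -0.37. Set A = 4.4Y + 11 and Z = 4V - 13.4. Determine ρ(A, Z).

Linear rescalings preserve correlation up to sign; here the slopes 4.4 and 4 have the same sign, so ρ(A, Z) = ρ(Y, V) = -0.37.

ρ(A, Z) = -0.37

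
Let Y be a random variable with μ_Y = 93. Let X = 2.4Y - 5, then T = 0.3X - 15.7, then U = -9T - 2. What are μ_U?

μ_X = 2.4·93 + (-5) = 218.2.
μ_T = 0.3·218.2 + (-15.7) = 49.76.
μ_U = (-9)·49.76 + (-2) = -449.84.

μ_U = -449.84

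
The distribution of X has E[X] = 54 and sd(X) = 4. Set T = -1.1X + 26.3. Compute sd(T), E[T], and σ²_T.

sd(T) = 4.4, E[T] = -33.1, σ²_T = 19.36

T = -1.1X + 26.3 is linear with a = -1.1, b = 26.3.
sd(T) = |a|·sd(X) = |-1.1|·4 = 4.4.
E[T] = a·E[X] + b = (-1.1)·54 + 26.3 = -33.1.
σ²_X = 4² = 16.
σ²_T = a²·σ²_X = (-1.1)²·16 = 19.36 (the additive constant 26.3 does not affect variance).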